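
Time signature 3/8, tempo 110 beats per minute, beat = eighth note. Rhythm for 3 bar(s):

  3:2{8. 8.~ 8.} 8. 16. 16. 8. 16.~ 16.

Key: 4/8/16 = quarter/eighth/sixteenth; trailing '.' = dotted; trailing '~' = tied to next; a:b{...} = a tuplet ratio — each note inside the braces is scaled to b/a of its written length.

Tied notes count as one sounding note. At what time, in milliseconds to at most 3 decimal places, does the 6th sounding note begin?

1. 0.0ms @ 0 + 545.455ms (1)
2. 545.455ms @ 1 + 1090.909ms (2)
3. 1636.364ms @ 3 + 818.182ms (3/2)
4. 2454.545ms @ 9/2 + 409.091ms (3/4)
5. 2863.636ms @ 21/4 + 409.091ms (3/4)
6. 3272.727ms @ 6 + 818.182ms (3/2)
7. 4090.909ms @ 15/2 + 818.182ms (3/2)

note 6 onset = 6b = 3272.727ms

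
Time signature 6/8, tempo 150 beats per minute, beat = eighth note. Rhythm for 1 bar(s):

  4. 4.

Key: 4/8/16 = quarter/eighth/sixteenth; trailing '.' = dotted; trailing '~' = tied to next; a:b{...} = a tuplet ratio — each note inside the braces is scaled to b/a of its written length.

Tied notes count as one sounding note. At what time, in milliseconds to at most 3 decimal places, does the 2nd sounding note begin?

1. 0.0ms @ 0 + 1200.0ms (3)
2. 1200.0ms @ 3 + 1200.0ms (3)

note 2 onset = 3b = 1200.0ms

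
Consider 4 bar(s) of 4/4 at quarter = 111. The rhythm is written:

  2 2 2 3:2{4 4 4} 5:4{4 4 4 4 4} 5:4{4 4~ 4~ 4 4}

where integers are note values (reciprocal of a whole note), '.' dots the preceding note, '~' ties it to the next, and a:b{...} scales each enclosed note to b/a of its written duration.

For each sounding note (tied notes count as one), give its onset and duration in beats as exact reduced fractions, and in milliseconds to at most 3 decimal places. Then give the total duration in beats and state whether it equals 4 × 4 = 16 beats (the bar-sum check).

1) 0.0ms=0b +1081.081ms=2b
2) 1081.081ms=2b +1081.081ms=2b
3) 2162.162ms=4b +1081.081ms=2b
4) 3243.243ms=6b +360.36ms=2/3b
5) 3603.604ms=20/3b +360.36ms=2/3b
6) 3963.964ms=22/3b +360.36ms=2/3b
7) 4324.324ms=8b +432.432ms=4/5b
8) 4756.757ms=44/5b +432.432ms=4/5b
9) 5189.189ms=48/5b +432.432ms=4/5b
10) 5621.622ms=52/5b +432.432ms=4/5b
11) 6054.054ms=56/5b +432.432ms=4/5b
12) 6486.486ms=12b +432.432ms=4/5b
13) 6918.919ms=64/5b +1297.297ms=12/5b
14) 8216.216ms=76/5b +432.432ms=4/5b
Σ=16b of 16 (111bpm 4/4) — PASS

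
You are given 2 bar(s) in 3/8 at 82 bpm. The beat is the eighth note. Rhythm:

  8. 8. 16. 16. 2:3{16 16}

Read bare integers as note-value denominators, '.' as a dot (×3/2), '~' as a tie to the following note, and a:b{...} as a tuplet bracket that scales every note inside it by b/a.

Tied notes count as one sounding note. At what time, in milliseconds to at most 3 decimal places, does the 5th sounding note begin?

note 5 onset = 9/2b = 3292.683ms

1. 0.0ms @ 0 + 1097.561ms (3/2)
2. 1097.561ms @ 3/2 + 1097.561ms (3/2)
3. 2195.122ms @ 3 + 548.78ms (3/4)
4. 2743.902ms @ 15/4 + 548.78ms (3/4)
5. 3292.683ms @ 9/2 + 548.78ms (3/4)
6. 3841.463ms @ 21/4 + 548.78ms (3/4)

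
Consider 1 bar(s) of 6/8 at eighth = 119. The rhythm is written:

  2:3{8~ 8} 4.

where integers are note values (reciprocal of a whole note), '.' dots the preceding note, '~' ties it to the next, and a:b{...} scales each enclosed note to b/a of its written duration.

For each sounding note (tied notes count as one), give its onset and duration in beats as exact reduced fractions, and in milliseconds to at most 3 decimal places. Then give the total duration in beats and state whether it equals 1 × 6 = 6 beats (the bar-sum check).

1) 0.0ms=0b +1512.605ms=3b
2) 1512.605ms=3b +1512.605ms=3b
Σ=6b of 6 (119bpm 6/8) — PASS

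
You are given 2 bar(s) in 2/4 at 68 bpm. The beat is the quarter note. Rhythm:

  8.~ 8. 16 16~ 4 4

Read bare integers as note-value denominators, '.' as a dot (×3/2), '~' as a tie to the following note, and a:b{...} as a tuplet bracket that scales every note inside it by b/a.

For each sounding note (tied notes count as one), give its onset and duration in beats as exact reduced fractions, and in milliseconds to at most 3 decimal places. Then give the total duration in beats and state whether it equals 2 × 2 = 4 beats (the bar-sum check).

1) 0.0ms=0b +1323.529ms=3/2b
2) 1323.529ms=3/2b +220.588ms=1/4b
3) 1544.118ms=7/4b +1102.941ms=5/4b
4) 2647.059ms=3b +882.353ms=1b
Σ=4b of 4 (68bpm 2/4) — PASS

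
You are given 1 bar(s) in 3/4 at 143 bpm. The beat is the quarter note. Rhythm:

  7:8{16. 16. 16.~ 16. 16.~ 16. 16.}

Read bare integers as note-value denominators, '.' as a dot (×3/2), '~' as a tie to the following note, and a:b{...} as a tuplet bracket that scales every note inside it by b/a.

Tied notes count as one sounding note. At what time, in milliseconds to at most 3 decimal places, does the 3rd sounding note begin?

1. 0.0ms @ 0 + 179.82ms (3/7)
2. 179.82ms @ 3/7 + 179.82ms (3/7)
3. 359.64ms @ 6/7 + 359.64ms (6/7)
4. 719.281ms @ 12/7 + 359.64ms (6/7)
5. 1078.921ms @ 18/7 + 179.82ms (3/7)

note 3 onset = 6/7b = 359.64ms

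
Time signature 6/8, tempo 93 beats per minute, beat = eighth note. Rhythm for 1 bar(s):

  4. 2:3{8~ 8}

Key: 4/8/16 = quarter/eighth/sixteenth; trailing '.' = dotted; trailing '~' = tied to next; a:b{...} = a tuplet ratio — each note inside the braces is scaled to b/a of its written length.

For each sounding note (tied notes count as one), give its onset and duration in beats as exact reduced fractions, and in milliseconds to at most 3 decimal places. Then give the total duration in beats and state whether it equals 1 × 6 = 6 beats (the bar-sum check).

1) 0.0ms=0b +1935.484ms=3b
2) 1935.484ms=3b +1935.484ms=3b
Σ=6b of 6 (93bpm 6/8) — PASS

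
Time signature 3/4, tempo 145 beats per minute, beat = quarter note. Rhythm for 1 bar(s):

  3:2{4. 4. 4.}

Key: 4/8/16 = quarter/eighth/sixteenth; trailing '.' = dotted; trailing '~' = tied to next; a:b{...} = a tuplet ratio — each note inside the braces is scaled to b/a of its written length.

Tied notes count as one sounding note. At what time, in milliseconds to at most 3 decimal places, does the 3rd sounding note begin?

note 3 onset = 2b = 827.586ms

1. 0.0ms @ 0 + 413.793ms (1)
2. 413.793ms @ 1 + 413.793ms (1)
3. 827.586ms @ 2 + 413.793ms (1)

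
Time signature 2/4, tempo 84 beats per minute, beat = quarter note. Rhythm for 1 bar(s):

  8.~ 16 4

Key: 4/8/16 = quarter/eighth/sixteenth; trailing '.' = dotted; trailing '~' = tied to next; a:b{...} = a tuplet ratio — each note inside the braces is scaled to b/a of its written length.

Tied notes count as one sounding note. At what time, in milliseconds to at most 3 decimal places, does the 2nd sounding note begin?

note 2 onset = 1b = 714.286ms

1. 0.0ms @ 0 + 714.286ms (1)
2. 714.286ms @ 1 + 714.286ms (1)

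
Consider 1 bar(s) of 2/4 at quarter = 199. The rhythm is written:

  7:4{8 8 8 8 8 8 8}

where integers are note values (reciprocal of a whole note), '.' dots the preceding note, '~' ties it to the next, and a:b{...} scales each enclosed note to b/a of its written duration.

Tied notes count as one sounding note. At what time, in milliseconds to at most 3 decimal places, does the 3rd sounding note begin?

1. 0.0ms @ 0 + 86.145ms (2/7)
2. 86.145ms @ 2/7 + 86.145ms (2/7)
3. 172.29ms @ 4/7 + 86.145ms (2/7)
4. 258.435ms @ 6/7 + 86.145ms (2/7)
5. 344.58ms @ 8/7 + 86.145ms (2/7)
6. 430.725ms @ 10/7 + 86.145ms (2/7)
7. 516.87ms @ 12/7 + 86.145ms (2/7)

note 3 onset = 4/7b = 172.29ms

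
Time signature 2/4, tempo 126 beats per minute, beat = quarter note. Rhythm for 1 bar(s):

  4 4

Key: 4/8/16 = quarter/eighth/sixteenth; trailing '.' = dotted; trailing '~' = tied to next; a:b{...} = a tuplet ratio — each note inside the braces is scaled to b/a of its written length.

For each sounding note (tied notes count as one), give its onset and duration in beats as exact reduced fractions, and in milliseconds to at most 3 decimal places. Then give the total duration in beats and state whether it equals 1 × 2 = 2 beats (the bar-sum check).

1) 0.0ms=0b +476.19ms=1b
2) 476.19ms=1b +476.19ms=1b
Σ=2b of 2 (126bpm 2/4) — PASS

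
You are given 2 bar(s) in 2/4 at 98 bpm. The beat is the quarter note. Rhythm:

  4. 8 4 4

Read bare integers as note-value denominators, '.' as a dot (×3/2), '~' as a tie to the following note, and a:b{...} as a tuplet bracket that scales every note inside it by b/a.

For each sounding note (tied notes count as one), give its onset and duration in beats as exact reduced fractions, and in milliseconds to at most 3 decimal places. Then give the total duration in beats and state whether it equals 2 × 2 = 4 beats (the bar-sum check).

1) 0.0ms=0b +918.367ms=3/2b
2) 918.367ms=3/2b +306.122ms=1/2b
3) 1224.49ms=2b +612.245ms=1b
4) 1836.735ms=3b +612.245ms=1b
Σ=4b of 4 (98bpm 2/4) — PASS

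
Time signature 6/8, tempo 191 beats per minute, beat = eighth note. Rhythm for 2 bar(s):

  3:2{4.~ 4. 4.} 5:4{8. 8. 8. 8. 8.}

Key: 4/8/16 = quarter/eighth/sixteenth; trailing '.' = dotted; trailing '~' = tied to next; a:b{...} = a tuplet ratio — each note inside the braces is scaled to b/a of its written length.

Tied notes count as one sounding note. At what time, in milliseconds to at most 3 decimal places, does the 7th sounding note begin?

1. 0.0ms @ 0 + 1256.545ms (4)
2. 1256.545ms @ 4 + 628.272ms (2)
3. 1884.817ms @ 6 + 376.963ms (6/5)
4. 2261.78ms @ 36/5 + 376.963ms (6/5)
5. 2638.743ms @ 42/5 + 376.963ms (6/5)
6. 3015.707ms @ 48/5 + 376.963ms (6/5)
7. 3392.67ms @ 54/5 + 376.963ms (6/5)

note 7 onset = 54/5b = 3392.67ms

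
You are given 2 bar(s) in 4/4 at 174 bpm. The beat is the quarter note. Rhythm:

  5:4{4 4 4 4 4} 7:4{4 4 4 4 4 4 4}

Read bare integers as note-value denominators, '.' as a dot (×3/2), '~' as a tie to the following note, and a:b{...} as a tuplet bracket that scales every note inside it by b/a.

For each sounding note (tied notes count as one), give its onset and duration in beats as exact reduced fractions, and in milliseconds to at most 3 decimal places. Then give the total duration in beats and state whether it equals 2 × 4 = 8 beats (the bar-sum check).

1) 0.0ms=0b +275.862ms=4/5b
2) 275.862ms=4/5b +275.862ms=4/5b
3) 551.724ms=8/5b +275.862ms=4/5b
4) 827.586ms=12/5b +275.862ms=4/5b
5) 1103.448ms=16/5b +275.862ms=4/5b
6) 1379.31ms=4b +197.044ms=4/7b
7) 1576.355ms=32/7b +197.044ms=4/7b
8) 1773.399ms=36/7b +197.044ms=4/7b
9) 1970.443ms=40/7b +197.044ms=4/7b
10) 2167.488ms=44/7b +197.044ms=4/7b
11) 2364.532ms=48/7b +197.044ms=4/7b
12) 2561.576ms=52/7b +197.044ms=4/7b
Σ=8b of 8 (174bpm 4/4) — PASS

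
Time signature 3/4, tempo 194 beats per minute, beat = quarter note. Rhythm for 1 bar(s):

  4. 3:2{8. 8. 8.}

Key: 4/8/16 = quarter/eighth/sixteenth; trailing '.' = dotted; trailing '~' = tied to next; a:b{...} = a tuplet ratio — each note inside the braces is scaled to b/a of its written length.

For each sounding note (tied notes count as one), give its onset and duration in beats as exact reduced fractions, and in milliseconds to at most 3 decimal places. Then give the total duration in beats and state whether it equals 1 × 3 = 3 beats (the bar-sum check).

1) 0.0ms=0b +463.918ms=3/2b
2) 463.918ms=3/2b +154.639ms=1/2b
3) 618.557ms=2b +154.639ms=1/2b
4) 773.196ms=5/2b +154.639ms=1/2b
Σ=3b of 3 (194bpm 3/4) — PASS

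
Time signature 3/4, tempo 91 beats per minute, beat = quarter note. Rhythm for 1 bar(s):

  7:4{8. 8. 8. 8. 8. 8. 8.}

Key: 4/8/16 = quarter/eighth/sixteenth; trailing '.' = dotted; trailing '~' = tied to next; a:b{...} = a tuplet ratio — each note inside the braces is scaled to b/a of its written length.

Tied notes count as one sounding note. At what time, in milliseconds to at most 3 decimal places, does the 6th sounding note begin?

note 6 onset = 15/7b = 1412.873ms

1. 0.0ms @ 0 + 282.575ms (3/7)
2. 282.575ms @ 3/7 + 282.575ms (3/7)
3. 565.149ms @ 6/7 + 282.575ms (3/7)
4. 847.724ms @ 9/7 + 282.575ms (3/7)
5. 1130.298ms @ 12/7 + 282.575ms (3/7)
6. 1412.873ms @ 15/7 + 282.575ms (3/7)
7. 1695.447ms @ 18/7 + 282.575ms (3/7)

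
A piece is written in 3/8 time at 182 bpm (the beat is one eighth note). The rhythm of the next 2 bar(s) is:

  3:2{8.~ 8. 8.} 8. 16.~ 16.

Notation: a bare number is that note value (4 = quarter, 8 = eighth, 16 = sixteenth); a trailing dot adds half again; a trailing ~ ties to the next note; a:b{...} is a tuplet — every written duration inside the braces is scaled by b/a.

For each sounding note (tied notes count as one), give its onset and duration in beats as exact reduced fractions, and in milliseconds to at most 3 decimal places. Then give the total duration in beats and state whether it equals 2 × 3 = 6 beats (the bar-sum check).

1) 0.0ms=0b +659.341ms=2b
2) 659.341ms=2b +329.67ms=1b
3) 989.011ms=3b +494.505ms=3/2b
4) 1483.516ms=9/2b +494.505ms=3/2b
Σ=6b of 6 (182bpm 3/8) — PASS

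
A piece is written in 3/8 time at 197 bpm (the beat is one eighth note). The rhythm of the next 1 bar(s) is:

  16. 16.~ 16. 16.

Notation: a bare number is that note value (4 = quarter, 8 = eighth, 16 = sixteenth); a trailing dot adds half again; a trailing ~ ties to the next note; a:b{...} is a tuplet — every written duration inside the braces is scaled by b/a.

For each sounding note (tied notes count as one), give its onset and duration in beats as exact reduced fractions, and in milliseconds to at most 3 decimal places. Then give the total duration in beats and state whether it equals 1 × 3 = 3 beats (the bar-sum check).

1) 0.0ms=0b +228.426ms=3/4b
2) 228.426ms=3/4b +456.853ms=3/2b
3) 685.279ms=9/4b +228.426ms=3/4b
Σ=3b of 3 (197bpm 3/8) — PASS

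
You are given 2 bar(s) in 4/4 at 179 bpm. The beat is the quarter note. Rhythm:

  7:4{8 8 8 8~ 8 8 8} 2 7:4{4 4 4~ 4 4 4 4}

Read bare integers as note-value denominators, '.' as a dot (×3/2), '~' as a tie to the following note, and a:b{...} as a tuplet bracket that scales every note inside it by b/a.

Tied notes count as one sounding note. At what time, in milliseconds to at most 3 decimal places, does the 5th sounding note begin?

note 5 onset = 10/7b = 478.851ms

1. 0.0ms @ 0 + 95.77ms (2/7)
2. 95.77ms @ 2/7 + 95.77ms (2/7)
3. 191.54ms @ 4/7 + 95.77ms (2/7)
4. 287.31ms @ 6/7 + 191.54ms (4/7)
5. 478.851ms @ 10/7 + 95.77ms (2/7)
6. 574.621ms @ 12/7 + 95.77ms (2/7)
7. 670.391ms @ 2 + 670.391ms (2)
8. 1340.782ms @ 4 + 191.54ms (4/7)
9. 1532.322ms @ 32/7 + 191.54ms (4/7)
10. 1723.863ms @ 36/7 + 383.081ms (8/7)
11. 2106.943ms @ 44/7 + 191.54ms (4/7)
12. 2298.484ms @ 48/7 + 191.54ms (4/7)
13. 2490.024ms @ 52/7 + 191.54ms (4/7)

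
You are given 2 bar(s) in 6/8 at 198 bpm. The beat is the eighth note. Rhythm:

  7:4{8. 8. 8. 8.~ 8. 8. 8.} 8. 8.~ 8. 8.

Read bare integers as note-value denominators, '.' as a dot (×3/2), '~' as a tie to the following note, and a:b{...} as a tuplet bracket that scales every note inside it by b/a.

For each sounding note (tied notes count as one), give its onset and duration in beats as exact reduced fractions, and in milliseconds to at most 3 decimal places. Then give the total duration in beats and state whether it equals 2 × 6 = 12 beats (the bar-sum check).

1) 0.0ms=0b +259.74ms=6/7b
2) 259.74ms=6/7b +259.74ms=6/7b
3) 519.481ms=12/7b +259.74ms=6/7b
4) 779.221ms=18/7b +519.481ms=12/7b
5) 1298.701ms=30/7b +259.74ms=6/7b
6) 1558.442ms=36/7b +259.74ms=6/7b
7) 1818.182ms=6b +454.545ms=3/2b
8) 2272.727ms=15/2b +909.091ms=3b
9) 3181.818ms=21/2b +454.545ms=3/2b
Σ=12b of 12 (198bpm 6/8) — PASS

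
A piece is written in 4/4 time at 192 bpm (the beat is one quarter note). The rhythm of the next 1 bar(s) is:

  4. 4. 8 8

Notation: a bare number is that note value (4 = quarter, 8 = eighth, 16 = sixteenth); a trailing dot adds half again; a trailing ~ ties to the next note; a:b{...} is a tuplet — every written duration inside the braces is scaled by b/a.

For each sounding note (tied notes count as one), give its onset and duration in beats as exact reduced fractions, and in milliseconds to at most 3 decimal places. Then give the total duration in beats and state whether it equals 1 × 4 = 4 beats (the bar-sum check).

1) 0.0ms=0b +468.75ms=3/2b
2) 468.75ms=3/2b +468.75ms=3/2b
3) 937.5ms=3b +156.25ms=1/2b
4) 1093.75ms=7/2b +156.25ms=1/2b
Σ=4b of 4 (192bpm 4/4) — PASS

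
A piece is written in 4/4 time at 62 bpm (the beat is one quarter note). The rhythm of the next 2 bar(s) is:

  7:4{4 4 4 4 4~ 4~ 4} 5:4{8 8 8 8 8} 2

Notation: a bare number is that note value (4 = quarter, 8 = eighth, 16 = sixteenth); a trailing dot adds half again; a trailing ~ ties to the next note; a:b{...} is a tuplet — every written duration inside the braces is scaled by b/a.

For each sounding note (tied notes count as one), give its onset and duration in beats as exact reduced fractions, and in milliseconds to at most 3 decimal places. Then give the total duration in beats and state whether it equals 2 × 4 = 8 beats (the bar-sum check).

1) 0.0ms=0b +552.995ms=4/7b
2) 552.995ms=4/7b +552.995ms=4/7b
3) 1105.991ms=8/7b +552.995ms=4/7b
4) 1658.986ms=12/7b +552.995ms=4/7b
5) 2211.982ms=16/7b +1658.986ms=12/7b
6) 3870.968ms=4b +387.097ms=2/5b
7) 4258.065ms=22/5b +387.097ms=2/5b
8) 4645.161ms=24/5b +387.097ms=2/5b
9) 5032.258ms=26/5b +387.097ms=2/5b
10) 5419.355ms=28/5b +387.097ms=2/5b
11) 5806.452ms=6b +1935.484ms=2b
Σ=8b of 8 (62bpm 4/4) — PASS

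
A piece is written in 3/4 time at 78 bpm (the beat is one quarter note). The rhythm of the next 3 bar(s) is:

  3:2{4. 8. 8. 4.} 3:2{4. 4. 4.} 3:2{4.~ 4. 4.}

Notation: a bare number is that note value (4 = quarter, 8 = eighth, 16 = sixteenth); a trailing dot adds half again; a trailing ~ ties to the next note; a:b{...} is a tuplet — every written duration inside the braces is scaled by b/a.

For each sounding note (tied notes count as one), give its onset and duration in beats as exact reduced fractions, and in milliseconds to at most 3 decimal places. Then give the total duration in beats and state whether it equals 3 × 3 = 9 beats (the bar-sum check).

1) 0.0ms=0b +769.231ms=1b
2) 769.231ms=1b +384.615ms=1/2b
3) 1153.846ms=3/2b +384.615ms=1/2b
4) 1538.462ms=2b +769.231ms=1b
5) 2307.692ms=3b +769.231ms=1b
6) 3076.923ms=4b +769.231ms=1b
7) 3846.154ms=5b +769.231ms=1b
8) 4615.385ms=6b +1538.462ms=2b
9) 6153.846ms=8b +769.231ms=1b
Σ=9b of 9 (78bpm 3/4) — PASS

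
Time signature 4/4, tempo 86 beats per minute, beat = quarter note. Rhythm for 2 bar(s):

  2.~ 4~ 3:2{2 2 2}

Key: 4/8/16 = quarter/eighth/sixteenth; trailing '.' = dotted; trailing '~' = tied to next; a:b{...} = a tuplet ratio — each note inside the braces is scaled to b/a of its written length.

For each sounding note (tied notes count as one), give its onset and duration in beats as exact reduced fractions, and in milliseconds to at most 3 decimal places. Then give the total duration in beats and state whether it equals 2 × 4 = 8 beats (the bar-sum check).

1) 0.0ms=0b +3720.93ms=16/3b
2) 3720.93ms=16/3b +930.233ms=4/3b
3) 4651.163ms=20/3b +930.233ms=4/3b
Σ=8b of 8 (86bpm 4/4) — PASS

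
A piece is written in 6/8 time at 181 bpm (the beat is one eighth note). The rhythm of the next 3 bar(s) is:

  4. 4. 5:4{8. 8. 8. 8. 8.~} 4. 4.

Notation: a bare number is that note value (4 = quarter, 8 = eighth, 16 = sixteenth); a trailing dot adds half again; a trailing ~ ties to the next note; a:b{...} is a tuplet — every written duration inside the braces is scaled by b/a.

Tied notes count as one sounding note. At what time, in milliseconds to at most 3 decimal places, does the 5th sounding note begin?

1. 0.0ms @ 0 + 994.475ms (3)
2. 994.475ms @ 3 + 994.475ms (3)
3. 1988.95ms @ 6 + 397.79ms (6/5)
4. 2386.74ms @ 36/5 + 397.79ms (6/5)
5. 2784.53ms @ 42/5 + 397.79ms (6/5)
6. 3182.32ms @ 48/5 + 397.79ms (6/5)
7. 3580.11ms @ 54/5 + 1392.265ms (21/5)
8. 4972.376ms @ 15 + 994.475ms (3)

note 5 onset = 42/5b = 2784.53ms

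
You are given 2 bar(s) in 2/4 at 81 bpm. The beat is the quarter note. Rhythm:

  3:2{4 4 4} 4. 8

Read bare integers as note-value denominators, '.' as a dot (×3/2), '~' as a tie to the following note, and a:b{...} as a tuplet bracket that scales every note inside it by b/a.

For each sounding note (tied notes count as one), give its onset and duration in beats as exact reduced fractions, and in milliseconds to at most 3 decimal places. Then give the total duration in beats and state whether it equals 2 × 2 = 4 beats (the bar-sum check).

1) 0.0ms=0b +493.827ms=2/3b
2) 493.827ms=2/3b +493.827ms=2/3b
3) 987.654ms=4/3b +493.827ms=2/3b
4) 1481.481ms=2b +1111.111ms=3/2b
5) 2592.593ms=7/2b +370.37ms=1/2b
Σ=4b of 4 (81bpm 2/4) — PASS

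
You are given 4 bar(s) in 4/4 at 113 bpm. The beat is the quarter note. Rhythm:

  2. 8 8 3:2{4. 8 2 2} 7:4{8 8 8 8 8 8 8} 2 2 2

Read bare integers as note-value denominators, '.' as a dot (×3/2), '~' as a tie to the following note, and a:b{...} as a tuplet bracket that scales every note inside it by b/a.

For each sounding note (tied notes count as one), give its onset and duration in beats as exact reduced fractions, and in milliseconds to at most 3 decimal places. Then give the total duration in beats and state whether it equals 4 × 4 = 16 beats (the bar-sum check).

1) 0.0ms=0b +1592.92ms=3b
2) 1592.92ms=3b +265.487ms=1/2b
3) 1858.407ms=7/2b +265.487ms=1/2b
4) 2123.894ms=4b +530.973ms=1b
5) 2654.867ms=5b +176.991ms=1/3b
6) 2831.858ms=16/3b +707.965ms=4/3b
7) 3539.823ms=20/3b +707.965ms=4/3b
8) 4247.788ms=8b +151.707ms=2/7b
9) 4399.494ms=58/7b +151.707ms=2/7b
10) 4551.201ms=60/7b +151.707ms=2/7b
11) 4702.908ms=62/7b +151.707ms=2/7b
12) 4854.614ms=64/7b +151.707ms=2/7b
13) 5006.321ms=66/7b +151.707ms=2/7b
14) 5158.028ms=68/7b +151.707ms=2/7b
15) 5309.735ms=10b +1061.947ms=2b
16) 6371.681ms=12b +1061.947ms=2b
17) 7433.628ms=14b +1061.947ms=2b
Σ=16b of 16 (113bpm 4/4) — PASS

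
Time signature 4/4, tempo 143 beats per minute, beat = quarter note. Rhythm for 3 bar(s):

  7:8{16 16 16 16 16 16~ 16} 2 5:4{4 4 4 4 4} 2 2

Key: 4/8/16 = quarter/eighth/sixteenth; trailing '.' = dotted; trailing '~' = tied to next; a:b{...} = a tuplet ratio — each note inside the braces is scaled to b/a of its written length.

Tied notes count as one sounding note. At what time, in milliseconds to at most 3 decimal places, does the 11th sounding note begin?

note 11 onset = 32/5b = 2685.315ms

1. 0.0ms @ 0 + 119.88ms (2/7)
2. 119.88ms @ 2/7 + 119.88ms (2/7)
3. 239.76ms @ 4/7 + 119.88ms (2/7)
4. 359.64ms @ 6/7 + 119.88ms (2/7)
5. 479.52ms @ 8/7 + 119.88ms (2/7)
6. 599.401ms @ 10/7 + 239.76ms (4/7)
7. 839.161ms @ 2 + 839.161ms (2)
8. 1678.322ms @ 4 + 335.664ms (4/5)
9. 2013.986ms @ 24/5 + 335.664ms (4/5)
10. 2349.65ms @ 28/5 + 335.664ms (4/5)
11. 2685.315ms @ 32/5 + 335.664ms (4/5)
12. 3020.979ms @ 36/5 + 335.664ms (4/5)
13. 3356.643ms @ 8 + 839.161ms (2)
14. 4195.804ms @ 10 + 839.161ms (2)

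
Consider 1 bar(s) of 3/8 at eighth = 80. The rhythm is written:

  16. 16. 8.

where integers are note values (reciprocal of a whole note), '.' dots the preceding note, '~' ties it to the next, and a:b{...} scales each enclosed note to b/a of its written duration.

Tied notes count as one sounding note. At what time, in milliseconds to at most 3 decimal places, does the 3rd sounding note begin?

1. 0.0ms @ 0 + 562.5ms (3/4)
2. 562.5ms @ 3/4 + 562.5ms (3/4)
3. 1125.0ms @ 3/2 + 1125.0ms (3/2)

note 3 onset = 3/2b = 1125.0ms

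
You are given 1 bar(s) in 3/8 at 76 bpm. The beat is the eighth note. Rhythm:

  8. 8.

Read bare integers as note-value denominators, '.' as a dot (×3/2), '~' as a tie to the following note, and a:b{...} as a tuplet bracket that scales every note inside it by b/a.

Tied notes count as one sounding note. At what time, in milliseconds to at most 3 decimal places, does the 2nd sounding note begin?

1. 0.0ms @ 0 + 1184.211ms (3/2)
2. 1184.211ms @ 3/2 + 1184.211ms (3/2)

note 2 onset = 3/2b = 1184.211ms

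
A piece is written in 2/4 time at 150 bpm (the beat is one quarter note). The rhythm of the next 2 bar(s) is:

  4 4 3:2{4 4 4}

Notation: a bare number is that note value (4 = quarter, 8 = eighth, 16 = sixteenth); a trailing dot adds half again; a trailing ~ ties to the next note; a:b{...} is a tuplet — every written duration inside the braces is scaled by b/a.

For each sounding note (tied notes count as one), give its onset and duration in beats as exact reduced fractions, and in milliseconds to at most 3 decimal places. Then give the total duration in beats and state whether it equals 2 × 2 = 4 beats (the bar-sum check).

1) 0.0ms=0b +400.0ms=1b
2) 400.0ms=1b +400.0ms=1b
3) 800.0ms=2b +266.667ms=2/3b
4) 1066.667ms=8/3b +266.667ms=2/3b
5) 1333.333ms=10/3b +266.667ms=2/3b
Σ=4b of 4 (150bpm 2/4) — PASS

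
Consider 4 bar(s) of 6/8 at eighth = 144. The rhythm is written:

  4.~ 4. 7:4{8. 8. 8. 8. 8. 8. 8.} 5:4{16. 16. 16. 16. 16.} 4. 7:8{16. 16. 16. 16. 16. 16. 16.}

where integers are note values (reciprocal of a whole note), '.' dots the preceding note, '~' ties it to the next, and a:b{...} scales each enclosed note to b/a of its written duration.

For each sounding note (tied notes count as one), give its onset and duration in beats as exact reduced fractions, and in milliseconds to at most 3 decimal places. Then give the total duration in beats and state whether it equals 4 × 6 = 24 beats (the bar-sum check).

1) 0.0ms=0b +2500.0ms=6b
2) 2500.0ms=6b +357.143ms=6/7b
3) 2857.143ms=48/7b +357.143ms=6/7b
4) 3214.286ms=54/7b +357.143ms=6/7b
5) 3571.429ms=60/7b +357.143ms=6/7b
6) 3928.571ms=66/7b +357.143ms=6/7b
7) 4285.714ms=72/7b +357.143ms=6/7b
8) 4642.857ms=78/7b +357.143ms=6/7b
9) 5000.0ms=12b +250.0ms=3/5b
10) 5250.0ms=63/5b +250.0ms=3/5b
11) 5500.0ms=66/5b +250.0ms=3/5b
12) 5750.0ms=69/5b +250.0ms=3/5b
13) 6000.0ms=72/5b +250.0ms=3/5b
14) 6250.0ms=15b +1250.0ms=3b
15) 7500.0ms=18b +357.143ms=6/7b
16) 7857.143ms=132/7b +357.143ms=6/7b
17) 8214.286ms=138/7b +357.143ms=6/7b
18) 8571.429ms=144/7b +357.143ms=6/7b
19) 8928.571ms=150/7b +357.143ms=6/7b
20) 9285.714ms=156/7b +357.143ms=6/7b
21) 9642.857ms=162/7b +357.143ms=6/7b
Σ=24b of 24 (144bpm 6/8) — PASS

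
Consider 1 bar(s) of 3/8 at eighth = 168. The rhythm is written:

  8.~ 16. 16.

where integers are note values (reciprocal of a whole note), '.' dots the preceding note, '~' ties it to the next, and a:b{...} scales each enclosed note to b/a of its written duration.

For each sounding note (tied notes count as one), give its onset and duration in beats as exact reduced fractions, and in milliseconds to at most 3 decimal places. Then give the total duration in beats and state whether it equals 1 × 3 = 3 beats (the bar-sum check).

1) 0.0ms=0b +803.571ms=9/4b
2) 803.571ms=9/4b +267.857ms=3/4b
Σ=3b of 3 (168bpm 3/8) — PASS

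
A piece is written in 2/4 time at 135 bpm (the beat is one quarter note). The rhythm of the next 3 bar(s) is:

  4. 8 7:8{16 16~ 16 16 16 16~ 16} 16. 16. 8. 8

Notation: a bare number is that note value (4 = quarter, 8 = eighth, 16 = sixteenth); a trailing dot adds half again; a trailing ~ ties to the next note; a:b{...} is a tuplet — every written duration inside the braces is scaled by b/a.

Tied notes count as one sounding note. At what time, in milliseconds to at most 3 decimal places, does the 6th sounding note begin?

note 6 onset = 22/7b = 1396.825ms

1. 0.0ms @ 0 + 666.667ms (3/2)
2. 666.667ms @ 3/2 + 222.222ms (1/2)
3. 888.889ms @ 2 + 126.984ms (2/7)
4. 1015.873ms @ 16/7 + 253.968ms (4/7)
5. 1269.841ms @ 20/7 + 126.984ms (2/7)
6. 1396.825ms @ 22/7 + 126.984ms (2/7)
7. 1523.81ms @ 24/7 + 253.968ms (4/7)
8. 1777.778ms @ 4 + 166.667ms (3/8)
9. 1944.444ms @ 35/8 + 166.667ms (3/8)
10. 2111.111ms @ 19/4 + 333.333ms (3/4)
11. 2444.444ms @ 11/2 + 222.222ms (1/2)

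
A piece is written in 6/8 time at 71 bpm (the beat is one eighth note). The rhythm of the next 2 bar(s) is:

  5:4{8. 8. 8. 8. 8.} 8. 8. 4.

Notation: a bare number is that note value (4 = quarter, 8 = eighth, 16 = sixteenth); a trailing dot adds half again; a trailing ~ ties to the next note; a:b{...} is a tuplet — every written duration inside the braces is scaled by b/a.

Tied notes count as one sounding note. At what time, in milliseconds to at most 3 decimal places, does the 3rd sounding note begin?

1. 0.0ms @ 0 + 1014.085ms (6/5)
2. 1014.085ms @ 6/5 + 1014.085ms (6/5)
3. 2028.169ms @ 12/5 + 1014.085ms (6/5)
4. 3042.254ms @ 18/5 + 1014.085ms (6/5)
5. 4056.338ms @ 24/5 + 1014.085ms (6/5)
6. 5070.423ms @ 6 + 1267.606ms (3/2)
7. 6338.028ms @ 15/2 + 1267.606ms (3/2)
8. 7605.634ms @ 9 + 2535.211ms (3)

note 3 onset = 12/5b = 2028.169ms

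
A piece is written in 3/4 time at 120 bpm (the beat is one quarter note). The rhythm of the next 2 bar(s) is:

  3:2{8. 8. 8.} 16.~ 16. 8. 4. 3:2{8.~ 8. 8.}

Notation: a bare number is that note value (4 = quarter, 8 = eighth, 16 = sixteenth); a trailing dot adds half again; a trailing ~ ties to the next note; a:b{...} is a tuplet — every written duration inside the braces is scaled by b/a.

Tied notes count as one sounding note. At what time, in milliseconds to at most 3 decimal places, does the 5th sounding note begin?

note 5 onset = 9/4b = 1125.0ms

1. 0.0ms @ 0 + 250.0ms (1/2)
2. 250.0ms @ 1/2 + 250.0ms (1/2)
3. 500.0ms @ 1 + 250.0ms (1/2)
4. 750.0ms @ 3/2 + 375.0ms (3/4)
5. 1125.0ms @ 9/4 + 375.0ms (3/4)
6. 1500.0ms @ 3 + 750.0ms (3/2)
7. 2250.0ms @ 9/2 + 500.0ms (1)
8. 2750.0ms @ 11/2 + 250.0ms (1/2)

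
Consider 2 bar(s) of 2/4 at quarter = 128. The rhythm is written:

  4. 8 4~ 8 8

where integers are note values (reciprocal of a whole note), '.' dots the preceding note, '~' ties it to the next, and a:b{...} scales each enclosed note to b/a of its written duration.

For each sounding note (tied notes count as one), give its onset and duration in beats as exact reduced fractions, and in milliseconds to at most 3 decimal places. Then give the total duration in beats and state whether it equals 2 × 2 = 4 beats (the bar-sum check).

1) 0.0ms=0b +703.125ms=3/2b
2) 703.125ms=3/2b +234.375ms=1/2b
3) 937.5ms=2b +703.125ms=3/2b
4) 1640.625ms=7/2b +234.375ms=1/2b
Σ=4b of 4 (128bpm 2/4) — PASS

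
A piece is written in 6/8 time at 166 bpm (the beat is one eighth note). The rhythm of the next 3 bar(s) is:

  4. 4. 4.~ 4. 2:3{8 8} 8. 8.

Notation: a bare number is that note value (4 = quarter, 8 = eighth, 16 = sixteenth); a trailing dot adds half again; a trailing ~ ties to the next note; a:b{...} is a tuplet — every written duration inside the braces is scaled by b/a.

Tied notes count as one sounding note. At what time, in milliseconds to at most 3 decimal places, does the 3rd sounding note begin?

note 3 onset = 6b = 2168.675ms

1. 0.0ms @ 0 + 1084.337ms (3)
2. 1084.337ms @ 3 + 1084.337ms (3)
3. 2168.675ms @ 6 + 2168.675ms (6)
4. 4337.349ms @ 12 + 542.169ms (3/2)
5. 4879.518ms @ 27/2 + 542.169ms (3/2)
6. 5421.687ms @ 15 + 542.169ms (3/2)
7. 5963.855ms @ 33/2 + 542.169ms (3/2)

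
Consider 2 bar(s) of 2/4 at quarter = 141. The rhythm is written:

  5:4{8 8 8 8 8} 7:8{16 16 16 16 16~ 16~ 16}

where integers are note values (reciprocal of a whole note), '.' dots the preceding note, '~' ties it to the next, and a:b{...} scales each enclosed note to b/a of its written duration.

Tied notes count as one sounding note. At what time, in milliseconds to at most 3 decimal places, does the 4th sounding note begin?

note 4 onset = 6/5b = 510.638ms

1. 0.0ms @ 0 + 170.213ms (2/5)
2. 170.213ms @ 2/5 + 170.213ms (2/5)
3. 340.426ms @ 4/5 + 170.213ms (2/5)
4. 510.638ms @ 6/5 + 170.213ms (2/5)
5. 680.851ms @ 8/5 + 170.213ms (2/5)
6. 851.064ms @ 2 + 121.581ms (2/7)
7. 972.644ms @ 16/7 + 121.581ms (2/7)
8. 1094.225ms @ 18/7 + 121.581ms (2/7)
9. 1215.805ms @ 20/7 + 121.581ms (2/7)
10. 1337.386ms @ 22/7 + 364.742ms (6/7)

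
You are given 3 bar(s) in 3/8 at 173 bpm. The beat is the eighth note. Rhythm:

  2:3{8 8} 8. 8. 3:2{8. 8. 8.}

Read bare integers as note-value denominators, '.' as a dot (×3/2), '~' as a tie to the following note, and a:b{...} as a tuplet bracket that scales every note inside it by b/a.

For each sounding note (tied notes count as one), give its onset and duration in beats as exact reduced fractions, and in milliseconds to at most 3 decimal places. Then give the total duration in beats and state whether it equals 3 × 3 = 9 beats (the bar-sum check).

1) 0.0ms=0b +520.231ms=3/2b
2) 520.231ms=3/2b +520.231ms=3/2b
3) 1040.462ms=3b +520.231ms=3/2b
4) 1560.694ms=9/2b +520.231ms=3/2b
5) 2080.925ms=6b +346.821ms=1b
6) 2427.746ms=7b +346.821ms=1b
7) 2774.566ms=8b +346.821ms=1b
Σ=9b of 9 (173bpm 3/8) — PASS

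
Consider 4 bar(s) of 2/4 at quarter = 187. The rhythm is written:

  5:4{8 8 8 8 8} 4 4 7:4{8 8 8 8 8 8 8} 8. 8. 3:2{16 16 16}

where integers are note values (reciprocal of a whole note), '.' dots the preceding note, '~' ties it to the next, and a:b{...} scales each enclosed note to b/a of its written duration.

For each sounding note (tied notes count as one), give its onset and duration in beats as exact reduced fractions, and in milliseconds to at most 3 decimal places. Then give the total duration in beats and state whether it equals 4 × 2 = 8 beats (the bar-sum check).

1) 0.0ms=0b +128.342ms=2/5b
2) 128.342ms=2/5b +128.342ms=2/5b
3) 256.684ms=4/5b +128.342ms=2/5b
4) 385.027ms=6/5b +128.342ms=2/5b
5) 513.369ms=8/5b +128.342ms=2/5b
6) 641.711ms=2b +320.856ms=1b
7) 962.567ms=3b +320.856ms=1b
8) 1283.422ms=4b +91.673ms=2/7b
9) 1375.095ms=30/7b +91.673ms=2/7b
10) 1466.769ms=32/7b +91.673ms=2/7b
11) 1558.442ms=34/7b +91.673ms=2/7b
12) 1650.115ms=36/7b +91.673ms=2/7b
13) 1741.788ms=38/7b +91.673ms=2/7b
14) 1833.461ms=40/7b +91.673ms=2/7b
15) 1925.134ms=6b +240.642ms=3/4b
16) 2165.775ms=27/4b +240.642ms=3/4b
17) 2406.417ms=15/2b +53.476ms=1/6b
18) 2459.893ms=23/3b +53.476ms=1/6b
19) 2513.369ms=47/6b +53.476ms=1/6b
Σ=8b of 8 (187bpm 2/4) — PASS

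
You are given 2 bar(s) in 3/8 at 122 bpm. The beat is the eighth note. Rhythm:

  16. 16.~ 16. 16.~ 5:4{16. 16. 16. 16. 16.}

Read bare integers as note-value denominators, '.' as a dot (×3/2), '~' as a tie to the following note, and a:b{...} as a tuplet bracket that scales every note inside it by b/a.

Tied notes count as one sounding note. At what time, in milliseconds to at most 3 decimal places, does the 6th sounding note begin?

note 6 onset = 24/5b = 2360.656ms

1. 0.0ms @ 0 + 368.852ms (3/4)
2. 368.852ms @ 3/4 + 737.705ms (3/2)
3. 1106.557ms @ 9/4 + 663.934ms (27/20)
4. 1770.492ms @ 18/5 + 295.082ms (3/5)
5. 2065.574ms @ 21/5 + 295.082ms (3/5)
6. 2360.656ms @ 24/5 + 295.082ms (3/5)
7. 2655.738ms @ 27/5 + 295.082ms (3/5)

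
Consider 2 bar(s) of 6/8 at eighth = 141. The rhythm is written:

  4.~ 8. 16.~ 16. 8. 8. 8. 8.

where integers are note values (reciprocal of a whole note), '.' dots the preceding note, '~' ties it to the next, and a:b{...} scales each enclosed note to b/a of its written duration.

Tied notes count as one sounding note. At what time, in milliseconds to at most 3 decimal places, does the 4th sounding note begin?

1. 0.0ms @ 0 + 1914.894ms (9/2)
2. 1914.894ms @ 9/2 + 638.298ms (3/2)
3. 2553.191ms @ 6 + 638.298ms (3/2)
4. 3191.489ms @ 15/2 + 638.298ms (3/2)
5. 3829.787ms @ 9 + 638.298ms (3/2)
6. 4468.085ms @ 21/2 + 638.298ms (3/2)

note 4 onset = 15/2b = 3191.489ms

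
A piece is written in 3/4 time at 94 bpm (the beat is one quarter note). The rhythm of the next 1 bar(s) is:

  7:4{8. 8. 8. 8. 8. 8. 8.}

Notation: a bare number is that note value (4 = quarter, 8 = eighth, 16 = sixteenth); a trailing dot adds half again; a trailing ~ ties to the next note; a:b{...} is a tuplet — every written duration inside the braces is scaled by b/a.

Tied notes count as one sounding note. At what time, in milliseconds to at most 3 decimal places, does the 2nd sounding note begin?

note 2 onset = 3/7b = 273.556ms

1. 0.0ms @ 0 + 273.556ms (3/7)
2. 273.556ms @ 3/7 + 273.556ms (3/7)
3. 547.112ms @ 6/7 + 273.556ms (3/7)
4. 820.669ms @ 9/7 + 273.556ms (3/7)
5. 1094.225ms @ 12/7 + 273.556ms (3/7)
6. 1367.781ms @ 15/7 + 273.556ms (3/7)
7. 1641.337ms @ 18/7 + 273.556ms (3/7)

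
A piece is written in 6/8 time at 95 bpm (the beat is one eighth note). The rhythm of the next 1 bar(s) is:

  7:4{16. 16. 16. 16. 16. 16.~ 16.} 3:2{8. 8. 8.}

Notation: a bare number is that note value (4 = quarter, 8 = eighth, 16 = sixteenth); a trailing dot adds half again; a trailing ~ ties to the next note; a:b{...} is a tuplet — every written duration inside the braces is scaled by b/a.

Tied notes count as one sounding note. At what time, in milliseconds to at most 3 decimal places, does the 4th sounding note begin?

note 4 onset = 9/7b = 812.03ms

1. 0.0ms @ 0 + 270.677ms (3/7)
2. 270.677ms @ 3/7 + 270.677ms (3/7)
3. 541.353ms @ 6/7 + 270.677ms (3/7)
4. 812.03ms @ 9/7 + 270.677ms (3/7)
5. 1082.707ms @ 12/7 + 270.677ms (3/7)
6. 1353.383ms @ 15/7 + 541.353ms (6/7)
7. 1894.737ms @ 3 + 631.579ms (1)
8. 2526.316ms @ 4 + 631.579ms (1)
9. 3157.895ms @ 5 + 631.579ms (1)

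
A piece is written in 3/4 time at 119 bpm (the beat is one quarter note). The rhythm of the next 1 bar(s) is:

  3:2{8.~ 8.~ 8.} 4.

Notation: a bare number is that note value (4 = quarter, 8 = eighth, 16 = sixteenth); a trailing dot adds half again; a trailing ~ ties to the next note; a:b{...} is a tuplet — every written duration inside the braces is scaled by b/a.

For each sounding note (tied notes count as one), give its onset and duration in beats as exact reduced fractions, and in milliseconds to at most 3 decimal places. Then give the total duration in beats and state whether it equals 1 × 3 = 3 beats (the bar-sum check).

1) 0.0ms=0b +756.303ms=3/2b
2) 756.303ms=3/2b +756.303ms=3/2b
Σ=3b of 3 (119bpm 3/4) — PASS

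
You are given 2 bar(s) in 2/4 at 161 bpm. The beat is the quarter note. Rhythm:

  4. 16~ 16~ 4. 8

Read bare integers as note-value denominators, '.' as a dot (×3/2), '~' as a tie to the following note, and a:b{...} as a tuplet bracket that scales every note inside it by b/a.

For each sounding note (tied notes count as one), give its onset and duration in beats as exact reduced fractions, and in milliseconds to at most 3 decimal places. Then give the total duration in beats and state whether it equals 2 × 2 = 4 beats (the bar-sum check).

1) 0.0ms=0b +559.006ms=3/2b
2) 559.006ms=3/2b +745.342ms=2b
3) 1304.348ms=7/2b +186.335ms=1/2b
Σ=4b of 4 (161bpm 2/4) — PASS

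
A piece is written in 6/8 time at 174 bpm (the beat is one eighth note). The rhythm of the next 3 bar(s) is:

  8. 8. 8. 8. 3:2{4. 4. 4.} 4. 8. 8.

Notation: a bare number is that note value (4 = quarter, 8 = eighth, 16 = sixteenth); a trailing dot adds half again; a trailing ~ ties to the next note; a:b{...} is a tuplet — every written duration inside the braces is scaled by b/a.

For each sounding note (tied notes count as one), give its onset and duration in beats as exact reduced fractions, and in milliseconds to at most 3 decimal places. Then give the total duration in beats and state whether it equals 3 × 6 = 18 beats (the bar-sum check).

1) 0.0ms=0b +517.241ms=3/2b
2) 517.241ms=3/2b +517.241ms=3/2b
3) 1034.483ms=3b +517.241ms=3/2b
4) 1551.724ms=9/2b +517.241ms=3/2b
5) 2068.966ms=6b +689.655ms=2b
6) 2758.621ms=8b +689.655ms=2b
7) 3448.276ms=10b +689.655ms=2b
8) 4137.931ms=12b +1034.483ms=3b
9) 5172.414ms=15b +517.241ms=3/2b
10) 5689.655ms=33/2b +517.241ms=3/2b
Σ=18b of 18 (174bpm 6/8) — PASS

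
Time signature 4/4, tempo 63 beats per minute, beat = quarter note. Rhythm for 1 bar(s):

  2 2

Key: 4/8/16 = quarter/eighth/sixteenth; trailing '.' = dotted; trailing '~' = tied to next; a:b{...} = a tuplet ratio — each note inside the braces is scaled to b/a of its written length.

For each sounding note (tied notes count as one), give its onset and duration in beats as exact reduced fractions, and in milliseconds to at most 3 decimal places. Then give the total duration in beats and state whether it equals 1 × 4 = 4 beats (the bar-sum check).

1) 0.0ms=0b +1904.762ms=2b
2) 1904.762ms=2b +1904.762ms=2b
Σ=4b of 4 (63bpm 4/4) — PASS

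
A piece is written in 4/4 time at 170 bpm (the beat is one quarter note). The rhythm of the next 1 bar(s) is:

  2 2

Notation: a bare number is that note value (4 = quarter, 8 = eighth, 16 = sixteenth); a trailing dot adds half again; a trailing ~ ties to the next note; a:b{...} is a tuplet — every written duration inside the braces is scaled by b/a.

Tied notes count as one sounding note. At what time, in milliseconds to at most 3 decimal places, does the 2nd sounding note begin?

1. 0.0ms @ 0 + 705.882ms (2)
2. 705.882ms @ 2 + 705.882ms (2)

note 2 onset = 2b = 705.882ms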